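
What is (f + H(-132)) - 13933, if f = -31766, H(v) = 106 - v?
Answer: -45461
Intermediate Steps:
(f + H(-132)) - 13933 = (-31766 + (106 - 1*(-132))) - 13933 = (-31766 + (106 + 132)) - 13933 = (-31766 + 238) - 13933 = -31528 - 13933 = -45461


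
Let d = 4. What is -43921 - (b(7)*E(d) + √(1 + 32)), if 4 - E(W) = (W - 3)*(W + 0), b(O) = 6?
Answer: -43921 - √33 ≈ -43927.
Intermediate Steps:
E(W) = 4 - W*(-3 + W) (E(W) = 4 - (W - 3)*(W + 0) = 4 - (-3 + W)*W = 4 - W*(-3 + W))
-43921 - (b(7)*E(d) + √(1 + 32)) = -43921 - (6*(4 - 1*4² + 3*4) + √(1 + 32)) = -43921 - (6*(4 - 1*16 + 12) + √33) = -43921 - (6*(4 - 16 + 12) + √33) = -43921 - (6*0 + √33) = -43921 - (0 + √33) = -43921 - √33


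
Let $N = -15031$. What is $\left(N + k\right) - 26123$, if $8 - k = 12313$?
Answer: $-53459$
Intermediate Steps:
$k = -12305$ ($k = 8 - 12313 = -12305$)
$\left(N + k\right) - 26123 = \left(-15031 - 12305\right) - 26123 = -27336 - 26123 = -53459$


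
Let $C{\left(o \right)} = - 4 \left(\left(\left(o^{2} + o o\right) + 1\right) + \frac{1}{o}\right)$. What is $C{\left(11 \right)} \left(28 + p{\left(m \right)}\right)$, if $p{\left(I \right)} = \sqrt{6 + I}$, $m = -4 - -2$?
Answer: $- \frac{320880}{11} \approx -29171.0$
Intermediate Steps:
$m = -2$ ($m = -4 + 2 = -2$)
$C{\left(o \right)} = -4 - 8 o^{2} - \frac{4}{o}$ ($C{\left(o \right)} = - 4 \left(\left(\left(o^{2} + o^{2}\right) + 1\right) + \frac{1}{o}\right) = - 4 \left(\left(2 o^{2} + 1\right) + \frac{1}{o}\right) = - 4 \left(\left(1 + 2 o^{2}\right) + \frac{1}{o}\right) = - 4 \left(1 + \frac{1}{o} + 2 o^{2}\right) = -4 - 8 o^{2} - \frac{4}{o}$)
$C{\left(11 \right)} \left(28 + p{\left(m \right)}\right) = \left(-4 - 8 \cdot 11^{2} - \frac{4}{11}\right) \left(28 + \sqrt{6 - 2}\right) = \left(-4 - 968 - \frac{4}{11}\right) \left(28 + \sqrt{4}\right) = \left(-4 - 968 - \frac{4}{11}\right) \left(28 + 2\right) = \left(- \frac{10696}{11}\right) 30 = - \frac{320880}{11}$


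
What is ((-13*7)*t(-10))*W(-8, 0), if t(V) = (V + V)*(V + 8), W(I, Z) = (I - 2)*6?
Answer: 218400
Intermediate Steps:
W(I, Z) = -12 + 6*I (W(I, Z) = (-2 + I)*6 = -12 + 6*I)
t(V) = 2*V*(8 + V) (t(V) = (2*V)*(8 + V) = 2*V*(8 + V))
((-13*7)*t(-10))*W(-8, 0) = ((-13*7)*(2*(-10)*(8 - 10)))*(-12 + 6*(-8)) = (-182*(-10)*(-2))*(-12 - 48) = -91*40*(-60) = -3640*(-60) = 218400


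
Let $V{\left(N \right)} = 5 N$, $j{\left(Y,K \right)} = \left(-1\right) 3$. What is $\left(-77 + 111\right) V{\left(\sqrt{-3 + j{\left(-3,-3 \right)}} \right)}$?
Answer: $170 i \sqrt{6} \approx 416.41 i$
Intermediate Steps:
$j{\left(Y,K \right)} = -3$
$\left(-77 + 111\right) V{\left(\sqrt{-3 + j{\left(-3,-3 \right)}} \right)} = \left(-77 + 111\right) 5 \sqrt{-3 - 3} = 34 \cdot 5 \sqrt{-6} = 34 \cdot 5 i \sqrt{6} = 170 i \sqrt{6}$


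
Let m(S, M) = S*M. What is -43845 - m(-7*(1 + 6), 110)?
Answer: -38455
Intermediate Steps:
m(S, M) = M*S
-43845 - m(-7*(1 + 6), 110) = -43845 - 110*(-7*(1 + 6)) = -43845 - 110*(-7*7) = -43845 - 110*(-49) = -43845 - 1*(-5390) = -43845 + 5390 = -38455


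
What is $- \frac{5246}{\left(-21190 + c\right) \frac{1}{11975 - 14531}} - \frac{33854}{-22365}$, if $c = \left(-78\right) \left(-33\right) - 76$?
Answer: $- \frac{74813619068}{104511645} \approx -715.84$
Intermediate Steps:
$c = 2498$ ($c = 2574 - 76 = 2498$)
$- \frac{5246}{\left(-21190 + c\right) \frac{1}{11975 - 14531}} - \frac{33854}{-22365} = - \frac{5246}{\left(-21190 + 2498\right) \frac{1}{11975 - 14531}} - \frac{33854}{-22365} = - \frac{5246}{\left(-18692\right) \frac{1}{-2556}} - - \frac{33854}{22365} = - \frac{5246}{\left(-18692\right) \left(- \frac{1}{2556}\right)} + \frac{33854}{22365} = - \frac{5246}{\frac{4673}{639}} + \frac{33854}{22365} = \left(-5246\right) \frac{639}{4673} + \frac{33854}{22365} = - \frac{3352194}{4673} + \frac{33854}{22365} = - \frac{74813619068}{104511645}$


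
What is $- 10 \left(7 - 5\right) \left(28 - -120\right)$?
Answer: $-2960$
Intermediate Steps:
$- 10 \left(7 - 5\right) \left(28 - -120\right) = \left(-10\right) 2 \left(28 + 120\right) = \left(-20\right) 148 = -2960$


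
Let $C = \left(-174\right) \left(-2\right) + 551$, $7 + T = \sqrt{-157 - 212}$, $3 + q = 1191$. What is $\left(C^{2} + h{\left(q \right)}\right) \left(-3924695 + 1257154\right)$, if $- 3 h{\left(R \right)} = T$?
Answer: $- \frac{6467746584010}{3} + 2667541 i \sqrt{41} \approx -2.1559 \cdot 10^{12} + 1.7081 \cdot 10^{7} i$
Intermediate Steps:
$q = 1188$ ($q = -3 + 1191 = 1188$)
$T = -7 + 3 i \sqrt{41}$ ($T = -7 + \sqrt{-157 - 212} = -7 + \sqrt{-369} = -7 + 3 i \sqrt{41} \approx -7.0 + 19.209 i$)
$h{\left(R \right)} = \frac{7}{3} - i \sqrt{41}$ ($h{\left(R \right)} = - \frac{-7 + 3 i \sqrt{41}}{3} = \frac{7}{3} - i \sqrt{41}$)
$C = 899$ ($C = 348 + 551 = 899$)
$\left(C^{2} + h{\left(q \right)}\right) \left(-3924695 + 1257154\right) = \left(899^{2} + \left(\frac{7}{3} - i \sqrt{41}\right)\right) \left(-3924695 + 1257154\right) = \left(808201 + \left(\frac{7}{3} - i \sqrt{41}\right)\right) \left(-2667541\right) = \left(\frac{2424610}{3} - i \sqrt{41}\right) \left(-2667541\right) = - \frac{6467746584010}{3} + 2667541 i \sqrt{41}$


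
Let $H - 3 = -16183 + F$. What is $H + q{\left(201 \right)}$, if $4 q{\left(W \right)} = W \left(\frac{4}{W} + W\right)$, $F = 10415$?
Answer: $\frac{17345}{4} \approx 4336.3$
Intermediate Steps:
$q{\left(W \right)} = \frac{W \left(W + \frac{4}{W}\right)}{4}$ ($q{\left(W \right)} = \frac{W \left(\frac{4}{W} + W\right)}{4} = \frac{W \left(W + \frac{4}{W}\right)}{4}$)
$H = -5765$ ($H = 3 + \left(-16183 + 10415\right) = 3 - 5768 = -5765$)
$H + q{\left(201 \right)} = -5765 + \left(1 + \frac{201^{2}}{4}\right) = -5765 + \left(1 + \frac{1}{4} \cdot 40401\right) = -5765 + \left(1 + \frac{40401}{4}\right) = -5765 + \frac{40405}{4} = \frac{17345}{4}$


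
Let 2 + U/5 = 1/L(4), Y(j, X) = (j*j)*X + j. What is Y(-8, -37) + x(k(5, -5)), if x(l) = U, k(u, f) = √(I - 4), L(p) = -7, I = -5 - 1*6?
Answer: -16707/7 ≈ -2386.7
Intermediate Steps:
I = -11 (I = -5 - 6 = -11)
Y(j, X) = j + X*j² (Y(j, X) = j²*X + j = X*j² + j = j + X*j²)
U = -75/7 (U = -10 + 5/(-7) = -10 + 5*(-⅐) = -10 - 5/7 = -75/7 ≈ -10.714)
k(u, f) = I*√15 (k(u, f) = √(-11 - 4) = √(-15) = I*√15)
x(l) = -75/7
Y(-8, -37) + x(k(5, -5)) = -8*(1 - 37*(-8)) - 75/7 = -8*(1 + 296) - 75/7 = -8*297 - 75/7 = -2376 - 75/7 = -16707/7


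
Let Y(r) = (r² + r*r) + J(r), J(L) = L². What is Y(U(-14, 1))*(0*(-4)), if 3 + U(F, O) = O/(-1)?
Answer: 0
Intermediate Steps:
U(F, O) = -3 - O (U(F, O) = -3 + O/(-1) = -3 + O*(-1) = -3 - O)
Y(r) = 3*r² (Y(r) = (r² + r*r) + r² = (r² + r²) + r² = 2*r² + r² = 3*r²)
Y(U(-14, 1))*(0*(-4)) = (3*(-3 - 1*1)²)*(0*(-4)) = (3*(-3 - 1)²)*0 = (3*(-4)²)*0 = (3*16)*0 = 48*0 = 0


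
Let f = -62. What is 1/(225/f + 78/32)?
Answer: -496/591 ≈ -0.83926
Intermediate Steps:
1/(225/f + 78/32) = 1/(225/(-62) + 78/32) = 1/(225*(-1/62) + 78*(1/32)) = 1/(-225/62 + 39/16) = 1/(-591/496) = -496/591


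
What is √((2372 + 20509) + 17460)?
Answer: √40341 ≈ 200.85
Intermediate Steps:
√((2372 + 20509) + 17460) = √(22881 + 17460) = √40341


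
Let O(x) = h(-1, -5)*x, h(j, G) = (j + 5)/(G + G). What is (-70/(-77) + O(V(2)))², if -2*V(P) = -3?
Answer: 289/3025 ≈ 0.095537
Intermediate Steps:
h(j, G) = (5 + j)/(2*G) (h(j, G) = (5 + j)/((2*G)) = (5 + j)*(1/(2*G)) = (5 + j)/(2*G))
V(P) = 3/2 (V(P) = -½*(-3) = 3/2)
O(x) = -2*x/5 (O(x) = ((½)*(5 - 1)/(-5))*x = ((½)*(-⅕)*4)*x = -2*x/5)
(-70/(-77) + O(V(2)))² = (-70/(-77) - ⅖*3/2)² = (-70*(-1/77) - ⅗)² = (10/11 - ⅗)² = (17/55)² = 289/3025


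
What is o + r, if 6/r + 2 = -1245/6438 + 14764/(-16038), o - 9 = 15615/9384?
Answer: 1464534126753/167620777240 ≈ 8.7372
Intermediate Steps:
o = 33357/3128 (o = 9 + 15615/9384 = 9 + 15615*(1/9384) = 9 + 5205/3128 = 33357/3128 ≈ 10.664)
r = -103252644/53587205 (r = 6/(-2 + (-1245/6438 + 14764/(-16038))) = 6/(-2 + (-1245*1/6438 + 14764*(-1/16038))) = 6/(-2 + (-415/2146 - 7382/8019)) = 6/(-2 - 19169657/17208774) = 6/(-53587205/17208774) = 6*(-17208774/53587205) = -103252644/53587205 ≈ -1.9268)
o + r = 33357/3128 - 103252644/53587205 = 1464534126753/167620777240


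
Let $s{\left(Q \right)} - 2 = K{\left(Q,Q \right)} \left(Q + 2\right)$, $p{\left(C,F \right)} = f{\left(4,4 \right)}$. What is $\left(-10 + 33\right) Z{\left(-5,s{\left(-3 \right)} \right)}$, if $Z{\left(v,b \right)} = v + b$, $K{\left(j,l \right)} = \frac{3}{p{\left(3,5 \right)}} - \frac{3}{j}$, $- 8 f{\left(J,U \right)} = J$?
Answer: $46$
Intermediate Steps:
$f{\left(J,U \right)} = - \frac{J}{8}$
$p{\left(C,F \right)} = - \frac{1}{2}$ ($p{\left(C,F \right)} = \left(- \frac{1}{8}\right) 4 = - \frac{1}{2}$)
$K{\left(j,l \right)} = -6 - \frac{3}{j}$ ($K{\left(j,l \right)} = \frac{3}{- \frac{1}{2}} - \frac{3}{j} = 3 \left(-2\right) - \frac{3}{j} = -6 - \frac{3}{j}$)
$s{\left(Q \right)} = 2 + \left(-6 - \frac{3}{Q}\right) \left(2 + Q\right)$ ($s{\left(Q \right)} = 2 + \left(-6 - \frac{3}{Q}\right) \left(Q + 2\right) = 2 + \left(-6 - \frac{3}{Q}\right) \left(2 + Q\right)$)
$Z{\left(v,b \right)} = b + v$
$\left(-10 + 33\right) Z{\left(-5,s{\left(-3 \right)} \right)} = \left(-10 + 33\right) \left(\left(-13 - -18 - \frac{6}{-3}\right) - 5\right) = 23 \left(\left(-13 + 18 - -2\right) - 5\right) = 23 \left(\left(-13 + 18 + 2\right) - 5\right) = 23 \left(7 - 5\right) = 23 \cdot 2 = 46$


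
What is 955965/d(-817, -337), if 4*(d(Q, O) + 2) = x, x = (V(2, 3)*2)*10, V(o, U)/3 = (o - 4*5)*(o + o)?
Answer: -955965/1082 ≈ -883.52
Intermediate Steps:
V(o, U) = 6*o*(-20 + o) (V(o, U) = 3*((o - 4*5)*(o + o)) = 3*((o - 20)*(2*o)) = 3*((-20 + o)*(2*o)) = 3*(2*o*(-20 + o)) = 6*o*(-20 + o))
x = -4320 (x = ((6*2*(-20 + 2))*2)*10 = ((6*2*(-18))*2)*10 = -216*2*10 = -432*10 = -4320)
d(Q, O) = -1082 (d(Q, O) = -2 + (1/4)*(-4320) = -2 - 1080 = -1082)
955965/d(-817, -337) = 955965/(-1082) = 955965*(-1/1082) = -955965/1082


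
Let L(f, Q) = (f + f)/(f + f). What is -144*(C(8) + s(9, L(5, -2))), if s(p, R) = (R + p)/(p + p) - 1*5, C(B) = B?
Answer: -512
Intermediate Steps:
L(f, Q) = 1 (L(f, Q) = (2*f)/((2*f)) = (2*f)*(1/(2*f)) = 1)
s(p, R) = -5 + (R + p)/(2*p) (s(p, R) = (R + p)/((2*p)) - 5 = (R + p)*(1/(2*p)) - 5 = (R + p)/(2*p) - 5 = -5 + (R + p)/(2*p))
-144*(C(8) + s(9, L(5, -2))) = -144*(8 + (½)*(1 - 9*9)/9) = -144*(8 + (½)*(⅑)*(1 - 81)) = -144*(8 + (½)*(⅑)*(-80)) = -144*(8 - 40/9) = -144*32/9 = -512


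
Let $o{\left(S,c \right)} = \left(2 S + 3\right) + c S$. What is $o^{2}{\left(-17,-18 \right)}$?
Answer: $75625$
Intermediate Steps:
$o{\left(S,c \right)} = 3 + 2 S + S c$ ($o{\left(S,c \right)} = \left(3 + 2 S\right) + S c = 3 + 2 S + S c$)
$o^{2}{\left(-17,-18 \right)} = \left(3 + 2 \left(-17\right) - -306\right)^{2} = \left(3 - 34 + 306\right)^{2} = 275^{2} = 75625$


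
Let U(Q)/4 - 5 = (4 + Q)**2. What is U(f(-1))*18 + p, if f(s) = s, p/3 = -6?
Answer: 990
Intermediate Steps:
p = -18 (p = 3*(-6) = -18)
U(Q) = 20 + 4*(4 + Q)**2
U(f(-1))*18 + p = (20 + 4*(4 - 1)**2)*18 - 18 = (20 + 4*3**2)*18 - 18 = (20 + 4*9)*18 - 18 = (20 + 36)*18 - 18 = 56*18 - 18 = 1008 - 18 = 990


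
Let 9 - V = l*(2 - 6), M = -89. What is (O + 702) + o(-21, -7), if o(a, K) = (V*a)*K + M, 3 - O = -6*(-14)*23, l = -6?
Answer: -3521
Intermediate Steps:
O = -1929 (O = 3 - (-6*(-14))*23 = 3 - 84*23 = 3 - 1*1932 = 3 - 1932 = -1929)
V = -15 (V = 9 - (-6)*(2 - 6) = 9 - (-6)*(-4) = 9 - 1*24 = 9 - 24 = -15)
o(a, K) = -89 - 15*K*a (o(a, K) = (-15*a)*K - 89 = -15*K*a - 89 = -89 - 15*K*a)
(O + 702) + o(-21, -7) = (-1929 + 702) + (-89 - 15*(-7)*(-21)) = -1227 + (-89 - 2205) = -1227 - 2294 = -3521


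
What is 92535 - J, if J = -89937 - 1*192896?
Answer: 375368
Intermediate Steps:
J = -282833 (J = -89937 - 192896 = -282833)
92535 - J = 92535 - 1*(-282833) = 92535 + 282833 = 375368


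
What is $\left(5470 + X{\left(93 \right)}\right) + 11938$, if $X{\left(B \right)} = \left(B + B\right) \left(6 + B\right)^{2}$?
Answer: $1840394$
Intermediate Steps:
$X{\left(B \right)} = 2 B \left(6 + B\right)^{2}$
$\left(5470 + X{\left(93 \right)}\right) + 11938 = \left(5470 + 2 \cdot 93 \left(6 + 93\right)^{2}\right) + 11938 = \left(5470 + 2 \cdot 93 \cdot 99^{2}\right) + 11938 = \left(5470 + 2 \cdot 93 \cdot 9801\right) + 11938 = \left(5470 + 1822986\right) + 11938 = 1828456 + 11938 = 1840394$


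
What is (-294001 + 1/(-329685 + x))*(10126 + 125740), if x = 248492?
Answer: -3243233264076004/81193 ≈ -3.9945e+10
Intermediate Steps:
(-294001 + 1/(-329685 + x))*(10126 + 125740) = (-294001 + 1/(-329685 + 248492))*(10126 + 125740) = (-294001 + 1/(-81193))*135866 = (-294001 - 1/81193)*135866 = -23870823194/81193*135866 = -3243233264076004/81193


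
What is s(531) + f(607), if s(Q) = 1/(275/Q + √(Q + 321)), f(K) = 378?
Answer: 90778499541/240155147 + 563922*√213/240155147 ≈ 378.03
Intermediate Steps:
s(Q) = 1/(√(321 + Q) + 275/Q) (s(Q) = 1/(275/Q + √(321 + Q)) = 1/(√(321 + Q) + 275/Q))
s(531) + f(607) = 531/(275 + 531*√(321 + 531)) + 378 = 531/(275 + 531*√852) + 378 = 531/(275 + 531*(2*√213)) + 378 = 531/(275 + 1062*√213) + 378 = 378 + 531/(275 + 1062*√213)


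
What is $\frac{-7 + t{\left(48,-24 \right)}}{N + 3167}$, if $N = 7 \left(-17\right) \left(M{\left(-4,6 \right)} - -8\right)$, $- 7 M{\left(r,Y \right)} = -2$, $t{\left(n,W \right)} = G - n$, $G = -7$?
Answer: $- \frac{62}{2181} \approx -0.028427$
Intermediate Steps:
$t{\left(n,W \right)} = -7 - n$
$M{\left(r,Y \right)} = \frac{2}{7}$ ($M{\left(r,Y \right)} = \left(- \frac{1}{7}\right) \left(-2\right) = \frac{2}{7}$)
$N = -986$ ($N = 7 \left(-17\right) \left(\frac{2}{7} - -8\right) = - 119 \left(\frac{2}{7} + 8\right) = \left(-119\right) \frac{58}{7} = -986$)
$\frac{-7 + t{\left(48,-24 \right)}}{N + 3167} = \frac{-7 - 55}{-986 + 3167} = \frac{-7 - 55}{2181} = \left(-7 - 55\right) \frac{1}{2181} = \left(-62\right) \frac{1}{2181} = - \frac{62}{2181}$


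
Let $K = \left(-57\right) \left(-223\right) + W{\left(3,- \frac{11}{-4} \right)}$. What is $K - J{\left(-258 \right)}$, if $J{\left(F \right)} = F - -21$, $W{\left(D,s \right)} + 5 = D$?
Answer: $12946$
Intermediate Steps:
$W{\left(D,s \right)} = -5 + D$
$J{\left(F \right)} = 21 + F$ ($J{\left(F \right)} = F + 21 = 21 + F$)
$K = 12709$ ($K = \left(-57\right) \left(-223\right) + \left(-5 + 3\right) = 12711 - 2 = 12709$)
$K - J{\left(-258 \right)} = 12709 - \left(21 - 258\right) = 12709 - -237 = 12709 + 237 = 12946$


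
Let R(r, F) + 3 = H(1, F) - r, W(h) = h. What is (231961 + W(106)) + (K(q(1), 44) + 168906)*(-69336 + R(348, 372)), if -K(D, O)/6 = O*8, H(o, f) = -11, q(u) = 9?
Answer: -11624976145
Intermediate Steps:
K(D, O) = -48*O (K(D, O) = -6*O*8 = -48*O)
R(r, F) = -14 - r (R(r, F) = -3 + (-11 - r) = -14 - r)
(231961 + W(106)) + (K(q(1), 44) + 168906)*(-69336 + R(348, 372)) = (231961 + 106) + (-48*44 + 168906)*(-69336 + (-14 - 1*348)) = 232067 + (-2112 + 168906)*(-69336 + (-14 - 348)) = 232067 + 166794*(-69336 - 362) = 232067 + 166794*(-69698) = 232067 - 11625208212 = -11624976145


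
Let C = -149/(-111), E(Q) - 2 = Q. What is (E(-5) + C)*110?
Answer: -20240/111 ≈ -182.34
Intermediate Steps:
E(Q) = 2 + Q
C = 149/111 (C = -149*(-1/111) = 149/111 ≈ 1.3423)
(E(-5) + C)*110 = ((2 - 5) + 149/111)*110 = (-3 + 149/111)*110 = -184/111*110 = -20240/111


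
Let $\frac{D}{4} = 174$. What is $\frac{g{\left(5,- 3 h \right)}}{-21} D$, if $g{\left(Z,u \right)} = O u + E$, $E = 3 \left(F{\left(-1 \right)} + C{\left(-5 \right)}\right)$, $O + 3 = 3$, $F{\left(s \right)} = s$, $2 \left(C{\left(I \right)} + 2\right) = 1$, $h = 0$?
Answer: $\frac{1740}{7} \approx 248.57$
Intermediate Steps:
$D = 696$ ($D = 4 \cdot 174 = 696$)
$C{\left(I \right)} = - \frac{3}{2}$ ($C{\left(I \right)} = -2 + \frac{1}{2} \cdot 1 = -2 + \frac{1}{2} = - \frac{3}{2}$)
$O = 0$ ($O = -3 + 3 = 0$)
$E = - \frac{15}{2}$ ($E = 3 \left(-1 - \frac{3}{2}\right) = 3 \left(- \frac{5}{2}\right) = - \frac{15}{2} \approx -7.5$)
$g{\left(Z,u \right)} = - \frac{15}{2}$ ($g{\left(Z,u \right)} = 0 u - \frac{15}{2} = 0 - \frac{15}{2} = - \frac{15}{2}$)
$\frac{g{\left(5,- 3 h \right)}}{-21} D = - \frac{15}{2 \left(-21\right)} 696 = \left(- \frac{15}{2}\right) \left(- \frac{1}{21}\right) 696 = \frac{5}{14} \cdot 696 = \frac{1740}{7}$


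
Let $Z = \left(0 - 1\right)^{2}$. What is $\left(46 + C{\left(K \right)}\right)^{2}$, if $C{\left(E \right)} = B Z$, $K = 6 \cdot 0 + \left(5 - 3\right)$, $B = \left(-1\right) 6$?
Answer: $1600$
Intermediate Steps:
$B = -6$
$K = 2$ ($K = 0 + 2 = 2$)
$Z = 1$ ($Z = \left(-1\right)^{2} = 1$)
$C{\left(E \right)} = -6$ ($C{\left(E \right)} = \left(-6\right) 1 = -6$)
$\left(46 + C{\left(K \right)}\right)^{2} = \left(46 - 6\right)^{2} = 40^{2} = 1600$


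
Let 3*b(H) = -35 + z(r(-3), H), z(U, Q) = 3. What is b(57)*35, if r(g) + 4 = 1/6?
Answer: -1120/3 ≈ -373.33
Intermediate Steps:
r(g) = -23/6 (r(g) = -4 + 1/6 = -4 + ⅙ = -23/6)
b(H) = -32/3 (b(H) = (-35 + 3)/3 = (⅓)*(-32) = -32/3)
b(57)*35 = -32/3*35 = -1120/3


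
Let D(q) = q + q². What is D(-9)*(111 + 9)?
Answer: 8640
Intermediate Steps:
D(-9)*(111 + 9) = (-9*(1 - 9))*(111 + 9) = -9*(-8)*120 = 72*120 = 8640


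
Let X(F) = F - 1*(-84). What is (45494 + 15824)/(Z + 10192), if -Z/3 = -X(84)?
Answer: 30659/5348 ≈ 5.7328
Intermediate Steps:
X(F) = 84 + F (X(F) = F + 84 = 84 + F)
Z = 504 (Z = -(-3)*(84 + 84) = -(-3)*168 = -3*(-168) = 504)
(45494 + 15824)/(Z + 10192) = (45494 + 15824)/(504 + 10192) = 61318/10696 = 61318*(1/10696) = 30659/5348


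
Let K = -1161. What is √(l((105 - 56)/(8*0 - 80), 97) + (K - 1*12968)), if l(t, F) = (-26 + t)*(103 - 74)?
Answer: I*√5960305/20 ≈ 122.07*I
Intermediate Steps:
l(t, F) = -754 + 29*t (l(t, F) = (-26 + t)*29 = -754 + 29*t)
√(l((105 - 56)/(8*0 - 80), 97) + (K - 1*12968)) = √((-754 + 29*((105 - 56)/(8*0 - 80))) + (-1161 - 1*12968)) = √((-754 + 29*(49/(0 - 80))) + (-1161 - 12968)) = √((-754 + 29*(49/(-80))) - 14129) = √((-754 + 29*(49*(-1/80))) - 14129) = √((-754 + 29*(-49/80)) - 14129) = √((-754 - 1421/80) - 14129) = √(-61741/80 - 14129) = √(-1192061/80) = I*√5960305/20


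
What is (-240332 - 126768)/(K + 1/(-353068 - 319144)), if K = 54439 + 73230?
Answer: -246769025200/85820633827 ≈ -2.8754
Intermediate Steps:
K = 127669
(-240332 - 126768)/(K + 1/(-353068 - 319144)) = (-240332 - 126768)/(127669 + 1/(-353068 - 319144)) = -367100/(127669 + 1/(-672212)) = -367100/(127669 - 1/672212) = -367100/85820633827/672212 = -367100*672212/85820633827 = -246769025200/85820633827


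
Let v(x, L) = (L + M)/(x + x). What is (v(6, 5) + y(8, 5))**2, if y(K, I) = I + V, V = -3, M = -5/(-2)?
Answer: 441/64 ≈ 6.8906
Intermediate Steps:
M = 5/2 (M = -5*(-1/2) = 5/2 ≈ 2.5000)
v(x, L) = (5/2 + L)/(2*x) (v(x, L) = (L + 5/2)/(x + x) = (5/2 + L)/((2*x)) = (5/2 + L)*(1/(2*x)) = (5/2 + L)/(2*x))
y(K, I) = -3 + I (y(K, I) = I - 3 = -3 + I)
(v(6, 5) + y(8, 5))**2 = ((1/4)*(5 + 2*5)/6 + (-3 + 5))**2 = ((1/4)*(1/6)*(5 + 10) + 2)**2 = ((1/4)*(1/6)*15 + 2)**2 = (5/8 + 2)**2 = (21/8)**2 = 441/64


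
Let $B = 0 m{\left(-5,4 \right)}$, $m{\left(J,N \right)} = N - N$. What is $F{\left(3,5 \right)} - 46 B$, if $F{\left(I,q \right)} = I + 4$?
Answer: $7$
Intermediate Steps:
$F{\left(I,q \right)} = 4 + I$
$m{\left(J,N \right)} = 0$
$B = 0$ ($B = 0 \cdot 0 = 0$)
$F{\left(3,5 \right)} - 46 B = \left(4 + 3\right) - 0 = 7 + 0 = 7$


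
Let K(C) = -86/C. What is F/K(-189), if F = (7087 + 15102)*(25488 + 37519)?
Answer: 264233779047/86 ≈ 3.0725e+9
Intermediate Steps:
F = 1398062323 (F = 22189*63007 = 1398062323)
F/K(-189) = 1398062323/((-86/(-189))) = 1398062323/((-86*(-1/189))) = 1398062323/(86/189) = 1398062323*(189/86) = 264233779047/86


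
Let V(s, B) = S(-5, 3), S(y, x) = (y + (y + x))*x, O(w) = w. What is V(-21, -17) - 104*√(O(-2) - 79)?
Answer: -21 - 936*I ≈ -21.0 - 936.0*I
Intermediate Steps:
S(y, x) = x*(x + 2*y) (S(y, x) = (y + (x + y))*x = (x + 2*y)*x = x*(x + 2*y))
V(s, B) = -21 (V(s, B) = 3*(3 + 2*(-5)) = 3*(3 - 10) = 3*(-7) = -21)
V(-21, -17) - 104*√(O(-2) - 79) = -21 - 104*√(-2 - 79) = -21 - 936*I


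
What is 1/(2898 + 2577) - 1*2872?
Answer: -15724199/5475 ≈ -2872.0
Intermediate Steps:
1/(2898 + 2577) - 1*2872 = 1/5475 - 2872 = -15724199/5475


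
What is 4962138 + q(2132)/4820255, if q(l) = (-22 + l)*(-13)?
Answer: 4783754095552/964051 ≈ 4.9621e+6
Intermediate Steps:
q(l) = 286 - 13*l
4962138 + q(2132)/4820255 = 4962138 + (286 - 13*2132)/4820255 = 4962138 + (286 - 27716)*(1/4820255) = 4962138 - 27430*1/4820255 = 4962138 - 5486/964051 = 4783754095552/964051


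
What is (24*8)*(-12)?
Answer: -2304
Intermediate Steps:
(24*8)*(-12) = 192*(-12) = -2304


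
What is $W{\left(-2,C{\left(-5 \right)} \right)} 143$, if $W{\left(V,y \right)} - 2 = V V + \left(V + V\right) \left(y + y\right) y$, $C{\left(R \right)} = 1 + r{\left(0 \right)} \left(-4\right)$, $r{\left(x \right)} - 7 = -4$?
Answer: $-137566$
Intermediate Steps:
$r{\left(x \right)} = 3$ ($r{\left(x \right)} = 7 - 4 = 3$)
$C{\left(R \right)} = -11$ ($C{\left(R \right)} = 1 + 3 \left(-4\right) = 1 - 12 = -11$)
$W{\left(V,y \right)} = 2 + V^{2} + 4 V y^{2}$ ($W{\left(V,y \right)} = 2 + \left(V V + \left(V + V\right) \left(y + y\right) y\right) = 2 + \left(V^{2} + 2 V 2 y y\right) = 2 + \left(V^{2} + 4 V y y\right) = 2 + \left(V^{2} + 4 V y^{2}\right) = 2 + V^{2} + 4 V y^{2}$)
$W{\left(-2,C{\left(-5 \right)} \right)} 143 = \left(2 + \left(-2\right)^{2} + 4 \left(-2\right) \left(-11\right)^{2}\right) 143 = \left(2 + 4 + 4 \left(-2\right) 121\right) 143 = \left(2 + 4 - 968\right) 143 = \left(-962\right) 143 = -137566$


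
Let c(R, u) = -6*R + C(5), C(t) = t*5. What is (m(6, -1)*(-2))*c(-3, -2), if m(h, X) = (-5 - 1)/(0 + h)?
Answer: 86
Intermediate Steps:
C(t) = 5*t
m(h, X) = -6/h
c(R, u) = 25 - 6*R (c(R, u) = -6*R + 5*5 = -6*R + 25 = 25 - 6*R)
(m(6, -1)*(-2))*c(-3, -2) = (-6/6*(-2))*(25 - 6*(-3)) = (-6*⅙*(-2))*(25 + 18) = -1*(-2)*43 = 2*43 = 86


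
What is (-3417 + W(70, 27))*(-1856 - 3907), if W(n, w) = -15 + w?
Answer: 19623015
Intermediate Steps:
(-3417 + W(70, 27))*(-1856 - 3907) = (-3417 + (-15 + 27))*(-1856 - 3907) = (-3417 + 12)*(-5763) = -3405*(-5763) = 19623015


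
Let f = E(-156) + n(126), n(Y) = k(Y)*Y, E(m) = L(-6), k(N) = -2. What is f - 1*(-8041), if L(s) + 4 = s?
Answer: 7779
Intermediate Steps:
L(s) = -4 + s
E(m) = -10 (E(m) = -4 - 6 = -10)
n(Y) = -2*Y
f = -262 (f = -10 - 2*126 = -10 - 252 = -262)
f - 1*(-8041) = -262 - 1*(-8041) = -262 + 8041 = 7779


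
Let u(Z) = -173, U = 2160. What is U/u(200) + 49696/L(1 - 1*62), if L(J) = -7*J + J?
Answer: 3903424/31659 ≈ 123.30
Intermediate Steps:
L(J) = -6*J
U/u(200) + 49696/L(1 - 1*62) = 2160/(-173) + 49696/((-6*(1 - 1*62))) = 2160*(-1/173) + 49696/((-6*(1 - 62))) = -2160/173 + 49696/((-6*(-61))) = -2160/173 + 49696/366 = -2160/173 + 49696*(1/366) = -2160/173 + 24848/183 = 3903424/31659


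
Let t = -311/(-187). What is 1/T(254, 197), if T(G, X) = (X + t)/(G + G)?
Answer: 47498/18575 ≈ 2.5571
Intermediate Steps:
t = 311/187 (t = -311*(-1/187) = 311/187 ≈ 1.6631)
T(G, X) = (311/187 + X)/(2*G) (T(G, X) = (X + 311/187)/(G + G) = (311/187 + X)/((2*G)) = (311/187 + X)*(1/(2*G)) = (311/187 + X)/(2*G))
1/T(254, 197) = 1/((1/374)*(311 + 187*197)/254) = 1/((1/374)*(1/254)*(311 + 36839)) = 1/((1/374)*(1/254)*37150) = 1/(18575/47498) = 47498/18575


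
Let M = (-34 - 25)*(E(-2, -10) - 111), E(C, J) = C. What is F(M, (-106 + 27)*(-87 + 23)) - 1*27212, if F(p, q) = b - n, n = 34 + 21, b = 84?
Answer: -27183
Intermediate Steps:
n = 55
M = 6667 (M = (-34 - 25)*(-2 - 111) = -59*(-113) = 6667)
F(p, q) = 29 (F(p, q) = 84 - 1*55 = 84 - 55 = 29)
F(M, (-106 + 27)*(-87 + 23)) - 1*27212 = 29 - 1*27212 = 29 - 27212 = -27183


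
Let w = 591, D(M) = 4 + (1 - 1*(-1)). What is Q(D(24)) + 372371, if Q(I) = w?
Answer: 372962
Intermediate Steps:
D(M) = 6 (D(M) = 4 + (1 + 1) = 4 + 2 = 6)
Q(I) = 591
Q(D(24)) + 372371 = 591 + 372371 = 372962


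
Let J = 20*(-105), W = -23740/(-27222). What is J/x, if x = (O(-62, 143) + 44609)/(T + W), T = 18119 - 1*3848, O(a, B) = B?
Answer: -33994528925/50759956 ≈ -669.71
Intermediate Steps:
W = 11870/13611 (W = -23740*(-1/27222) = 11870/13611 ≈ 0.87209)
J = -2100
T = 14271 (T = 18119 - 3848 = 14271)
x = 609119472/194254451 (x = (143 + 44609)/(14271 + 11870/13611) = 44752/(194254451/13611) = 44752*(13611/194254451) = 609119472/194254451 ≈ 3.1357)
J/x = -2100/609119472/194254451 = -2100*194254451/609119472 = -33994528925/50759956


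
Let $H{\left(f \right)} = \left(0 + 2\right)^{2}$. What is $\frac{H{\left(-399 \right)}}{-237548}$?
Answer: $- \frac{1}{59387} \approx -1.6839 \cdot 10^{-5}$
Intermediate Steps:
$H{\left(f \right)} = 4$ ($H{\left(f \right)} = 2^{2} = 4$)
$\frac{H{\left(-399 \right)}}{-237548} = \frac{4}{-237548} = 4 \left(- \frac{1}{237548}\right) = - \frac{1}{59387}$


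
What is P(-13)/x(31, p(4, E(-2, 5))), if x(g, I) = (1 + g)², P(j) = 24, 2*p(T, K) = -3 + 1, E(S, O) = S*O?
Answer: 3/128 ≈ 0.023438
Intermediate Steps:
E(S, O) = O*S
p(T, K) = -1 (p(T, K) = (-3 + 1)/2 = (½)*(-2) = -1)
P(-13)/x(31, p(4, E(-2, 5))) = 24/((1 + 31)²) = 24/(32²) = 24/1024 = 24*(1/1024) = 3/128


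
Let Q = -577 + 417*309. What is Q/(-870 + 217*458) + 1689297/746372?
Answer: 5958281771/1671126908 ≈ 3.5654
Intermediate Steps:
Q = 128276 (Q = -577 + 128853 = 128276)
Q/(-870 + 217*458) + 1689297/746372 = 128276/(-870 + 217*458) + 1689297/746372 = 128276/(-870 + 99386) + 1689297*(1/746372) = 128276/98516 + 1689297/746372 = 128276*(1/98516) + 1689297/746372 = 32069/24629 + 1689297/746372 = 5958281771/1671126908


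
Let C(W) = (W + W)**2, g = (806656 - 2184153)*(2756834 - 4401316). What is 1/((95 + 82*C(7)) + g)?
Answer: 1/2265269037721 ≈ 4.4145e-13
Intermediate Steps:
g = 2265269021554 (g = -1377497*(-1644482) = 2265269021554)
C(W) = 4*W**2 (C(W) = (2*W)**2 = 4*W**2)
1/((95 + 82*C(7)) + g) = 1/((95 + 82*(4*7**2)) + 2265269021554) = 1/((95 + 82*(4*49)) + 2265269021554) = 1/((95 + 82*196) + 2265269021554) = 1/((95 + 16072) + 2265269021554) = 1/(16167 + 2265269021554) = 1/2265269037721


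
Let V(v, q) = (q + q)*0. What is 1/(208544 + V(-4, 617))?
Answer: 1/208544 ≈ 4.7951e-6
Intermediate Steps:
V(v, q) = 0 (V(v, q) = (2*q)*0 = 0)
1/(208544 + V(-4, 617)) = 1/(208544 + 0) = 1/208544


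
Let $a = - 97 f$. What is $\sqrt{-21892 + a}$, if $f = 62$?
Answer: $i \sqrt{27906} \approx 167.05 i$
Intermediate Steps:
$a = -6014$ ($a = \left(-97\right) 62 = -6014$)
$\sqrt{-21892 + a} = \sqrt{-21892 - 6014} = \sqrt{-27906} = i \sqrt{27906}$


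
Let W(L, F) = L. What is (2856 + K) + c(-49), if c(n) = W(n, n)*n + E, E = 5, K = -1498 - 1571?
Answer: 2193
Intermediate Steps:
K = -3069
c(n) = 5 + n² (c(n) = n*n + 5 = n² + 5 = 5 + n²)
(2856 + K) + c(-49) = (2856 - 3069) + (5 + (-49)²) = -213 + (5 + 2401) = -213 + 2406 = 2193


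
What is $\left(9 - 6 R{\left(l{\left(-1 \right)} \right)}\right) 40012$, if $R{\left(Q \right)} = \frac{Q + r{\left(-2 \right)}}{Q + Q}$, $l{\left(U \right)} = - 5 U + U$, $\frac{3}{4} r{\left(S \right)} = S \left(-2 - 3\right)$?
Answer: $-160048$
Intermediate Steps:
$r{\left(S \right)} = - \frac{20 S}{3}$ ($r{\left(S \right)} = \frac{4 S \left(-2 - 3\right)}{3} = \frac{4 S \left(-5\right)}{3} = \frac{4 \left(- 5 S\right)}{3} = - \frac{20 S}{3}$)
$l{\left(U \right)} = - 4 U$
$R{\left(Q \right)} = \frac{\frac{40}{3} + Q}{2 Q}$ ($R{\left(Q \right)} = \frac{Q - - \frac{40}{3}}{Q + Q} = \frac{Q + \frac{40}{3}}{2 Q} = \left(\frac{40}{3} + Q\right) \frac{1}{2 Q} = \frac{\frac{40}{3} + Q}{2 Q}$)
$\left(9 - 6 R{\left(l{\left(-1 \right)} \right)}\right) 40012 = \left(9 - 6 \frac{40 + 3 \left(\left(-4\right) \left(-1\right)\right)}{6 \left(\left(-4\right) \left(-1\right)\right)}\right) 40012 = \left(9 - 6 \frac{40 + 3 \cdot 4}{6 \cdot 4}\right) 40012 = \left(9 - 6 \cdot \frac{1}{6} \cdot \frac{1}{4} \left(40 + 12\right)\right) 40012 = \left(9 - 6 \cdot \frac{1}{6} \cdot \frac{1}{4} \cdot 52\right) 40012 = \left(9 - 6 \cdot \frac{13}{6}\right) 40012 = \left(9 - 13\right) 40012 = \left(-4\right) 40012 = -160048$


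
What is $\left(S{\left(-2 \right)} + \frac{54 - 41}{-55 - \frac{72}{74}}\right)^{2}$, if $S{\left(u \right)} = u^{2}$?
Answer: $\frac{60886809}{4289041} \approx 14.196$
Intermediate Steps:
$\left(S{\left(-2 \right)} + \frac{54 - 41}{-55 - \frac{72}{74}}\right)^{2} = \left(\left(-2\right)^{2} + \frac{54 - 41}{-55 - \frac{72}{74}}\right)^{2} = \left(4 + \frac{13}{-55 - \frac{36}{37}}\right)^{2} = \left(4 + \frac{13}{- \frac{2071}{37}}\right)^{2} = \left(4 + 13 \left(- \frac{37}{2071}\right)\right)^{2} = \left(4 - \frac{481}{2071}\right)^{2} = \left(\frac{7803}{2071}\right)^{2} = \frac{60886809}{4289041}$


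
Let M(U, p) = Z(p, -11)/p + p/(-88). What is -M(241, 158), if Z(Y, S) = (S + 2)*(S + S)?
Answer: 1885/3476 ≈ 0.54229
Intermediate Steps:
Z(Y, S) = 2*S*(2 + S) (Z(Y, S) = (2 + S)*(2*S) = 2*S*(2 + S))
M(U, p) = 198/p - p/88 (M(U, p) = (2*(-11)*(2 - 11))/p + p/(-88) = (2*(-11)*(-9))/p + p*(-1/88) = 198/p - p/88)
-M(241, 158) = -(198/158 - 1/88*158) = -(198*(1/158) - 79/44) = -(99/79 - 79/44) = -1*(-1885/3476) = 1885/3476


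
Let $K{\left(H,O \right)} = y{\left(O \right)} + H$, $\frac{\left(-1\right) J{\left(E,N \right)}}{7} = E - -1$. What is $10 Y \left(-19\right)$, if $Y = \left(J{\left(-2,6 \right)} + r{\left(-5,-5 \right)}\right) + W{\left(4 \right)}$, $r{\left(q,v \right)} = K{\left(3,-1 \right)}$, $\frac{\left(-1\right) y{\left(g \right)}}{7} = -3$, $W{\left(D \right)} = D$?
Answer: $-6650$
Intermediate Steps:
$J{\left(E,N \right)} = -7 - 7 E$ ($J{\left(E,N \right)} = - 7 \left(E - -1\right) = - 7 \left(E + 1\right) = - 7 \left(1 + E\right) = -7 - 7 E$)
$y{\left(g \right)} = 21$ ($y{\left(g \right)} = \left(-7\right) \left(-3\right) = 21$)
$K{\left(H,O \right)} = 21 + H$
$r{\left(q,v \right)} = 24$ ($r{\left(q,v \right)} = 21 + 3 = 24$)
$Y = 35$ ($Y = \left(\left(-7 - -14\right) + 24\right) + 4 = \left(\left(-7 + 14\right) + 24\right) + 4 = \left(7 + 24\right) + 4 = 31 + 4 = 35$)
$10 Y \left(-19\right) = 10 \cdot 35 \left(-19\right) = 350 \left(-19\right) = -6650$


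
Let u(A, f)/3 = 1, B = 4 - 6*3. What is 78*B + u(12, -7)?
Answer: -1089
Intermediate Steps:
B = -14 (B = 4 - 18 = -14)
u(A, f) = 3 (u(A, f) = 3*1 = 3)
78*B + u(12, -7) = 78*(-14) + 3 = -1092 + 3 = -1089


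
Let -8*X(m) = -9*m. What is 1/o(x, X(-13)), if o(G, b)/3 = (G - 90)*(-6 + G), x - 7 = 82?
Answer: -1/249 ≈ -0.0040161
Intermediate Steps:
x = 89 (x = 7 + 82 = 89)
X(m) = 9*m/8 (X(m) = -(-9)*m/8 = 9*m/8)
o(G, b) = 3*(-90 + G)*(-6 + G) (o(G, b) = 3*((G - 90)*(-6 + G)) = 3*((-90 + G)*(-6 + G)) = 3*(-90 + G)*(-6 + G))
1/o(x, X(-13)) = 1/(1620 - 288*89 + 3*89²) = 1/(1620 - 25632 + 3*7921) = 1/(1620 - 25632 + 23763) = 1/(-249) = -1/249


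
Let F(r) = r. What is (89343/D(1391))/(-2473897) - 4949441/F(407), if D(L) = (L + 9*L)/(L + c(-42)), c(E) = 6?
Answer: -170319755528889667/14005646258890 ≈ -12161.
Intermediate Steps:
D(L) = 10*L/(6 + L) (D(L) = (L + 9*L)/(L + 6) = (10*L)/(6 + L) = 10*L/(6 + L))
(89343/D(1391))/(-2473897) - 4949441/F(407) = (89343/((10*1391/(6 + 1391))))/(-2473897) - 4949441/407 = (89343/((10*1391/1397)))*(-1/2473897) - 4949441*1/407 = (89343/((10*1391*(1/1397))))*(-1/2473897) - 4949441/407 = (89343/(13910/1397))*(-1/2473897) - 4949441/407 = (89343*(1397/13910))*(-1/2473897) - 4949441/407 = (124812171/13910)*(-1/2473897) - 4949441/407 = -124812171/34411907270 - 4949441/407 = -170319755528889667/14005646258890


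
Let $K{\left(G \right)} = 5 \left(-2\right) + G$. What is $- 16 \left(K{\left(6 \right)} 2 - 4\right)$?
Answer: $192$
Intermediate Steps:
$K{\left(G \right)} = -10 + G$
$- 16 \left(K{\left(6 \right)} 2 - 4\right) = - 16 \left(\left(-10 + 6\right) 2 - 4\right) = - 16 \left(\left(-4\right) 2 - 4\right) = - 16 \left(-8 - 4\right) = \left(-16\right) \left(-12\right) = 192$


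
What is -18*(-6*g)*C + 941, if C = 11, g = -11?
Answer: -12127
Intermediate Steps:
-18*(-6*g)*C + 941 = -18*(-6*(-11))*11 + 941 = -1188*11 + 941 = -18*726 + 941 = -13068 + 941 = -12127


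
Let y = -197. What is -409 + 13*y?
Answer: -2970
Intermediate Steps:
-409 + 13*y = -409 + 13*(-197) = -409 - 2561 = -2970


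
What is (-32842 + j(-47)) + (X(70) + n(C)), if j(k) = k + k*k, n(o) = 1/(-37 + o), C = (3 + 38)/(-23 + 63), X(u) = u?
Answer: -44047830/1439 ≈ -30610.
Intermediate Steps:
C = 41/40 ≈ 1.0250
j(k) = k + k²
(-32842 + j(-47)) + (X(70) + n(C)) = (-32842 - 47*(1 - 47)) + (70 + 1/(-37 + 41/40)) = (-32842 - 47*(-46)) + (70 + 1/(-1439/40)) = (-32842 + 2162) + (70 - 40/1439) = -30680 + 100690/1439 = -44047830/1439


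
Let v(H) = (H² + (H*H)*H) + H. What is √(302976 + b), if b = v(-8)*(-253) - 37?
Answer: √418307 ≈ 646.77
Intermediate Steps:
v(H) = H + H² + H³ (v(H) = (H² + H²*H) + H = (H² + H³) + H = H + H² + H³)
b = 115331 (b = -8*(1 - 8 + (-8)²)*(-253) - 37 = -8*(1 - 8 + 64)*(-253) - 37 = -8*57*(-253) - 37 = -456*(-253) - 37 = 115368 - 37 = 115331)
√(302976 + b) = √(302976 + 115331) = √418307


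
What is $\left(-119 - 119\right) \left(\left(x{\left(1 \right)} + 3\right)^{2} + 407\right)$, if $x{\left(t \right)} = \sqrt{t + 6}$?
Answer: $-100674 - 1428 \sqrt{7} \approx -1.0445 \cdot 10^{5}$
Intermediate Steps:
$x{\left(t \right)} = \sqrt{6 + t}$
$\left(-119 - 119\right) \left(\left(x{\left(1 \right)} + 3\right)^{2} + 407\right) = \left(-119 - 119\right) \left(\left(\sqrt{6 + 1} + 3\right)^{2} + 407\right) = \left(-119 - 119\right) \left(\left(\sqrt{7} + 3\right)^{2} + 407\right) = \left(-119 - 119\right) \left(\left(3 + \sqrt{7}\right)^{2} + 407\right) = - 238 \left(407 + \left(3 + \sqrt{7}\right)^{2}\right) = -96866 - 238 \left(3 + \sqrt{7}\right)^{2}$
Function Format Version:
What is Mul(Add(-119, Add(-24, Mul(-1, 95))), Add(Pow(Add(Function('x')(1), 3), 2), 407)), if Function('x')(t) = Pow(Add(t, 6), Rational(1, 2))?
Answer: Add(-100674, Mul(-1428, Pow(7, Rational(1, 2)))) ≈ -1.0445e+5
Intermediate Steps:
Function('x')(t) = Pow(Add(6, t), Rational(1, 2))
Mul(Add(-119, Add(-24, Mul(-1, 95))), Add(Pow(Add(Function('x')(1), 3), 2), 407)) = Mul(Add(-119, Add(-24, Mul(-1, 95))), Add(Pow(Add(Pow(Add(6, 1), Rational(1, 2)), 3), 2), 407)) = Mul(Add(-119, Add(-24, -95)), Add(Pow(Add(Pow(7, Rational(1, 2)), 3), 2), 407)) = Mul(Add(-119, -119), Add(Pow(Add(3, Pow(7, Rational(1, 2))), 2), 407)) = Mul(-238, Add(407, Pow(Add(3, Pow(7, Rational(1, 2))), 2))) = Add(-96866, Mul(-238, Pow(Add(3, Pow(7, Rational(1, 2))), 2)))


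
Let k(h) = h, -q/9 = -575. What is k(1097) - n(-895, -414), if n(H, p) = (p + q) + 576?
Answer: -4240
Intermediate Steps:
q = 5175 (q = -9*(-575) = 5175)
n(H, p) = 5751 + p (n(H, p) = (p + 5175) + 576 = (5175 + p) + 576 = 5751 + p)
k(1097) - n(-895, -414) = 1097 - (5751 - 414) = 1097 - 1*5337 = 1097 - 5337 = -4240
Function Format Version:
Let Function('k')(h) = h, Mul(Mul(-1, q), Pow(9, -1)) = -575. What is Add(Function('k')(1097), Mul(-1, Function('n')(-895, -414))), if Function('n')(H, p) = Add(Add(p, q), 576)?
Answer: -4240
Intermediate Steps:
q = 5175 (q = Mul(-9, -575) = 5175)
Function('n')(H, p) = Add(5751, p) (Function('n')(H, p) = Add(Add(p, 5175), 576) = Add(Add(5175, p), 576) = Add(5751, p))
Add(Function('k')(1097), Mul(-1, Function('n')(-895, -414))) = Add(1097, Mul(-1, Add(5751, -414))) = Add(1097, Mul(-1, 5337)) = Add(1097, -5337) = -4240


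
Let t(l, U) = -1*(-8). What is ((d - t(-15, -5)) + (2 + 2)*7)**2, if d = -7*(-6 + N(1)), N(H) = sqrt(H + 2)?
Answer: 3991 - 868*sqrt(3) ≈ 2487.6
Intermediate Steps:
N(H) = sqrt(2 + H)
t(l, U) = 8
d = 42 - 7*sqrt(3) (d = -7*(-6 + sqrt(2 + 1)) = -7*(-6 + sqrt(3)) = 42 - 7*sqrt(3) ≈ 29.876)
((d - t(-15, -5)) + (2 + 2)*7)**2 = (((42 - 7*sqrt(3)) - 1*8) + (2 + 2)*7)**2 = (((42 - 7*sqrt(3)) - 8) + 4*7)**2 = ((34 - 7*sqrt(3)) + 28)**2 = (62 - 7*sqrt(3))**2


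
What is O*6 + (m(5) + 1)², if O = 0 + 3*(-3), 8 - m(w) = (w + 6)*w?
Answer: 2062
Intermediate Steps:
m(w) = 8 - w*(6 + w) (m(w) = 8 - (w + 6)*w = 8 - (6 + w)*w = 8 - w*(6 + w))
O = -9 (O = 0 - 9 = -9)
O*6 + (m(5) + 1)² = -9*6 + ((8 - 1*5² - 6*5) + 1)² = -54 + ((8 - 1*25 - 30) + 1)² = -54 + ((8 - 25 - 30) + 1)² = -54 + (-47 + 1)² = -54 + (-46)² = -54 + 2116 = 2062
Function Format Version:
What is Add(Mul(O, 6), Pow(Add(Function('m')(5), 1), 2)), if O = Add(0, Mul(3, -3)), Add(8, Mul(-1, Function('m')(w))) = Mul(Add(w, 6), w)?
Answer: 2062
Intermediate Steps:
Function('m')(w) = Add(8, Mul(-1, w, Add(6, w))) (Function('m')(w) = Add(8, Mul(-1, Mul(Add(w, 6), w))) = Add(8, Mul(-1, Mul(Add(6, w), w))) = Add(8, Mul(-1, Mul(w, Add(6, w)))) = Add(8, Mul(-1, w, Add(6, w))))
O = -9 (O = Add(0, -9) = -9)
Add(Mul(O, 6), Pow(Add(Function('m')(5), 1), 2)) = Add(Mul(-9, 6), Pow(Add(Add(8, Mul(-1, Pow(5, 2)), Mul(-6, 5)), 1), 2)) = Add(-54, Pow(Add(Add(8, Mul(-1, 25), -30), 1), 2)) = Add(-54, Pow(Add(Add(8, -25, -30), 1), 2)) = Add(-54, Pow(Add(-47, 1), 2)) = Add(-54, Pow(-46, 2)) = Add(-54, 2116) = 2062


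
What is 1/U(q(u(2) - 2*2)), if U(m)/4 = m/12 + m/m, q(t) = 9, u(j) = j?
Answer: 1/7 ≈ 0.14286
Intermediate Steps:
U(m) = 4 + m/3 (U(m) = 4*(m/12 + m/m) = 4*(m*(1/12) + 1) = 4*(m/12 + 1) = 4*(1 + m/12) = 4 + m/3)
1/U(q(u(2) - 2*2)) = 1/(4 + (1/3)*9) = 1/(4 + 3) = 1/7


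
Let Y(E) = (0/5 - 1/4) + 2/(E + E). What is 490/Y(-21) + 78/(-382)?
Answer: -1572507/955 ≈ -1646.6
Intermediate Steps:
Y(E) = -¼ + 1/E (Y(E) = (0*(⅕) - 1*¼) + 2/(2*E) = (0 - ¼) + (1/(2*E))*2 = -¼ + 1/E)
490/Y(-21) + 78/(-382) = 490/(((¼)*(4 - 1*(-21))/(-21))) + 78/(-382) = 490/(((¼)*(-1/21)*(4 + 21))) + 78*(-1/382) = 490/(((¼)*(-1/21)*25)) - 39/191 = 490/(-25/84) - 39/191 = 490*(-84/25) - 39/191 = -8232/5 - 39/191 = -1572507/955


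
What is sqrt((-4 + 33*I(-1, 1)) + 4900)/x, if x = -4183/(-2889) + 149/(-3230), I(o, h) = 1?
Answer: 9331470*sqrt(4929)/13080629 ≈ 50.084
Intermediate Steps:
x = 13080629/9331470 (x = -4183*(-1/2889) + 149*(-1/3230) = 4183/2889 - 149/3230 = 13080629/9331470 ≈ 1.4018)
sqrt((-4 + 33*I(-1, 1)) + 4900)/x = sqrt((-4 + 33*1) + 4900)/(13080629/9331470) = sqrt((-4 + 33) + 4900)*(9331470/13080629) = sqrt(29 + 4900)*(9331470/13080629) = sqrt(4929)*(9331470/13080629) = 9331470*sqrt(4929)/13080629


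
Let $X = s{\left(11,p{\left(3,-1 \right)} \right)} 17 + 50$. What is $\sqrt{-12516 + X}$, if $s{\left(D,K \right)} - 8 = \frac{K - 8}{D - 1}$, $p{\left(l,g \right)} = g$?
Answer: $\frac{3 i \sqrt{137170}}{10} \approx 111.11 i$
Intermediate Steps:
$s{\left(D,K \right)} = 8 + \frac{-8 + K}{-1 + D}$ ($s{\left(D,K \right)} = 8 + \frac{K - 8}{D - 1} = 8 + \frac{-8 + K}{-1 + D}$)
$X = \frac{1707}{10}$ ($X = \frac{-16 - 1 + 8 \cdot 11}{-1 + 11} \cdot 17 + 50 = \frac{-16 - 1 + 88}{10} \cdot 17 + 50 = \frac{1}{10} \cdot 71 \cdot 17 + 50 = \frac{71}{10} \cdot 17 + 50 = \frac{1207}{10} + 50 = \frac{1707}{10} \approx 170.7$)
$\sqrt{-12516 + X} = \sqrt{-12516 + \frac{1707}{10}} = \sqrt{- \frac{123453}{10}} = \frac{3 i \sqrt{137170}}{10}$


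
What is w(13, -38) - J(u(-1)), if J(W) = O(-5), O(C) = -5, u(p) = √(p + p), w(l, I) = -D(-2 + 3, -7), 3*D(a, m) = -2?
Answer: 17/3 ≈ 5.6667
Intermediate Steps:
D(a, m) = -⅔ (D(a, m) = (⅓)*(-2) = -⅔)
w(l, I) = ⅔ (w(l, I) = -1*(-⅔) = ⅔)
u(p) = √2*√p (u(p) = √(2*p) = √2*√p)
J(W) = -5
w(13, -38) - J(u(-1)) = ⅔ - 1*(-5) = ⅔ + 5 = 17/3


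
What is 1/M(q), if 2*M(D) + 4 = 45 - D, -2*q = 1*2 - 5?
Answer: 4/79 ≈ 0.050633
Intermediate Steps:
q = 3/2 (q = -(1*2 - 5)/2 = -(2 - 5)/2 = -1/2*(-3) = 3/2 ≈ 1.5000)
M(D) = 41/2 - D/2 (M(D) = -2 + (45 - D)/2 = -2 + (45/2 - D/2) = 41/2 - D/2)
1/M(q) = 1/(41/2 - 1/2*3/2) = 1/(41/2 - 3/4) = 1/(79/4) = 4/79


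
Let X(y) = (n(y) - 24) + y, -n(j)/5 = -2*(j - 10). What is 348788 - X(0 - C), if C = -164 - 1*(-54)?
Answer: 347702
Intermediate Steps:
C = -110 (C = -164 + 54 = -110)
n(j) = -100 + 10*j (n(j) = -(-10)*(j - 10) = -(-10)*(-10 + j) = -5*(20 - 2*j) = -100 + 10*j)
X(y) = -124 + 11*y (X(y) = ((-100 + 10*y) - 24) + y = (-124 + 10*y) + y = -124 + 11*y)
348788 - X(0 - C) = 348788 - (-124 + 11*(0 - 1*(-110))) = 348788 - (-124 + 11*(0 + 110)) = 348788 - (-124 + 11*110) = 348788 - (-124 + 1210) = 348788 - 1*1086 = 348788 - 1086 = 347702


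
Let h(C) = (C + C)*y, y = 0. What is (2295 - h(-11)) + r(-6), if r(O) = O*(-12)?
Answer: 2367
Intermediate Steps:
r(O) = -12*O
h(C) = 0 (h(C) = (C + C)*0 = (2*C)*0 = 0)
(2295 - h(-11)) + r(-6) = (2295 - 1*0) - 12*(-6) = (2295 + 0) + 72 = 2295 + 72 = 2367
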